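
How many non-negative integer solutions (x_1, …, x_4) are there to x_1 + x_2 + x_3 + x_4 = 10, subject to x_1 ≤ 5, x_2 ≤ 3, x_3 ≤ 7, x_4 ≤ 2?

By stars and bars, unrestricted non-negative solutions to x_1+…+x_4 = 10 number C(10+3,3) = 286.
Subtract solutions that violate a single cap (substitute x_i' = x_i − (cap_i+1)): x_1 ≥ 6 gives C(7,3) = 35; x_2 ≥ 4 gives C(9,3) = 84; x_3 ≥ 8 gives C(5,3) = 10; x_4 ≥ 3 gives C(10,3) = 120. Together 249.
Add back pairs where two caps are both exceeded: 1 + 0 + 4 + 0 + 20 + 0 = 25.
By inclusion–exclusion the count is 286 − 249 + 25 = 62.

62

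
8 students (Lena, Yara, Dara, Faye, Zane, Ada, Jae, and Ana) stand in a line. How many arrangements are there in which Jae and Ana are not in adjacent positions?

Of the 8! = 40320 arrangements, those with Jae and Ana adjacent number 2 × 7! = 10080 (treat the pair as a block with 2 internal orders).
So 40320 − 10080 = 30240 arrangements keep them apart.

30240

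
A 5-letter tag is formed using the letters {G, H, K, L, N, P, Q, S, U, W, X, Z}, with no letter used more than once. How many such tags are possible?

95040

Choose and order 5 of the 12 symbols: the first letter has 12 options, the next 11, and so on down to 8.
That product is 12 × 11 × 10 × 9 × 8 = 95040.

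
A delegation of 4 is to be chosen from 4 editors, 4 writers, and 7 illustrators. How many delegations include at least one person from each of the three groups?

Total 4-person selections from all 15: C(15,4) = 1365.
Selections missing a whole group: no editors → C(11,4) = 330; no writers → C(11,4) = 330; no illustrators → C(8,4) = 70.
Add back selections omitting two groups (i.e. drawn from a single group): C(4,4) + C(4,4) + C(7,4) = 37.
By inclusion–exclusion: 1365 − 730 + 37 = 672.

672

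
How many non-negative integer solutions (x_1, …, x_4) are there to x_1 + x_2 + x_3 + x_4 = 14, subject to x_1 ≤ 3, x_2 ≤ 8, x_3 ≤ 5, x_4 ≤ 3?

By stars and bars, unrestricted non-negative solutions to x_1+…+x_4 = 14 number C(14+3,3) = 680.
Subtract solutions that violate a single cap (substitute x_i' = x_i − (cap_i+1)): x_1 ≥ 4 gives C(13,3) = 286; x_2 ≥ 9 gives C(8,3) = 56; x_3 ≥ 6 gives C(11,3) = 165; x_4 ≥ 4 gives C(13,3) = 286. Together 793.
Add back pairs where two caps are both exceeded: 4 + 35 + 84 + 0 + 4 + 35 = 162.
Subtract triples: 0 + 0 + 1 + 0 = 1.
By inclusion–exclusion the count is 680 − 793 + 162 − 1 = 48.

48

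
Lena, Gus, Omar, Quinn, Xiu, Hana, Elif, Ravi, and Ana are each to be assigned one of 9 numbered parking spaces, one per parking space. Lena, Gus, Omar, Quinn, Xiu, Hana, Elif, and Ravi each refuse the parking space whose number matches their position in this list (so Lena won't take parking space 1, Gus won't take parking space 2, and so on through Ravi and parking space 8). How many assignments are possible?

Let Aᵢ (for 1 ≤ i ≤ 8) be the placements that put person i in their forbidden parking space. Any j of these fix j positions, leaving (9−j)! ways to fill the rest, and there are C(8,j) ways to pick which j.
By inclusion–exclusion, the number of valid placements is Σ_{j=0}^{8} (−1)^j C(8,j)·(9−j)!.
Computing: 362880 − 322560 + 141120 − 40320 + 8400 − 1344 + 168 − 16 + 1 = 148329.

148329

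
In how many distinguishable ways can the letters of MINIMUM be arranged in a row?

420

MINIMUM has 7 letters with I appearing twice and M appearing 3 times.
So there are 7! / (3!·2!) = 420 distinguishable arrangements.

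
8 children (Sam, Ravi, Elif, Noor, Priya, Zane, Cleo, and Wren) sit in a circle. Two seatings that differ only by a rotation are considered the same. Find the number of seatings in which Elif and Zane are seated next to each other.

1440

Glue Elif and Zane into a block (2 internal orders). Seating 7 units around a circle gives (6)! arrangements.
So 2 × (6)! = 2 × 720 = 1440.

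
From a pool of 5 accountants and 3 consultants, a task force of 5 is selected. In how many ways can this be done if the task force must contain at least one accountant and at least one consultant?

With no constraint there are C(8,5) = 56 possible selections.
Selections missing a whole group: no accountants → C(3,5) = 0; no consultants → C(5,5) = 1.
Both groups omitted at once is impossible, so 56 − 1 = 55.

55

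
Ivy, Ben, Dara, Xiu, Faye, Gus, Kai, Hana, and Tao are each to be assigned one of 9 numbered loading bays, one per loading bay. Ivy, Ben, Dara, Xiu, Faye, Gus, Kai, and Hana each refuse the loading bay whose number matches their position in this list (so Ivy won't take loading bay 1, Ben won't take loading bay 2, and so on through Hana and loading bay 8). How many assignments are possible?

148329

Let Aᵢ (for 1 ≤ i ≤ 8) be the placements that put person i in their forbidden loading bay. Any j of these fix j positions, leaving (9−j)! ways to fill the rest, and there are C(8,j) ways to pick which j.
By inclusion–exclusion, the number of valid placements is Σ_{j=0}^{8} (−1)^j C(8,j)·(9−j)!.
Computing: 362880 − 322560 + 141120 − 40320 + 8400 − 1344 + 168 − 16 + 1 = 148329.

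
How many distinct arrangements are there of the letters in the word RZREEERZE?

1260

RZREEERZE has 9 letters with E appearing 4 times, R appearing 3 times, and Z appearing twice.
Dividing 9! = 362880 by 4!·3!·2! = 288 for the repeated letters gives 1260.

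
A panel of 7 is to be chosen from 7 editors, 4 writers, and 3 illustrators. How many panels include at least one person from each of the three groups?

2982

Unrestricted: C(14,7) = 3432 ways to pick any 7 of the 14.
Selections missing a whole group: no editors → C(7,7) = 1; no writers → C(10,7) = 120; no illustrators → C(11,7) = 330.
Add back selections omitting two groups (i.e. drawn from a single group): C(7,7) + C(4,7) + C(3,7) = 1.
By inclusion–exclusion: 3432 − 451 + 1 = 2982.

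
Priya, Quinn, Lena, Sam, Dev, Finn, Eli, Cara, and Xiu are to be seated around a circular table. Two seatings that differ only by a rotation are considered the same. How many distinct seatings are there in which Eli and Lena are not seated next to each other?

30240

Without the restriction there are (8)! = 40320 seatings.
Those with Eli next to Lena: fuse the pair into one unit and seat 8 units around a circle — 2·(7)! = 10080.
Subtracting, 40320 − 10080 = 30240.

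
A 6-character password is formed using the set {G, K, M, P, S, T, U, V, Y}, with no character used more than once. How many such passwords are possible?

60480

Choose and order 6 of the 9 symbols: the first character has 9 options, the next 8, and so on down to 4.
That product is 9 × 8 × 7 × 6 × 5 × 4 = 60480.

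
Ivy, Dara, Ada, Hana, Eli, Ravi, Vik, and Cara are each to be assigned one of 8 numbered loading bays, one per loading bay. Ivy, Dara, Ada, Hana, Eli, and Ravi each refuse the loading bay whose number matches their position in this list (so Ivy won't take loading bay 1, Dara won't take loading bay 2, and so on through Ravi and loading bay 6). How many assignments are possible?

Let Aᵢ (for 1 ≤ i ≤ 6) be the placements that put person i in their forbidden loading bay. Any j of these fix j positions, leaving (8−j)! ways to fill the rest, and there are C(6,j) ways to pick which j.
By inclusion–exclusion, the number of valid placements is Σ_{j=0}^{6} (−1)^j C(6,j)·(8−j)!.
Computing: 40320 − 30240 + 10800 − 2400 + 360 − 36 + 2 = 18806.

18806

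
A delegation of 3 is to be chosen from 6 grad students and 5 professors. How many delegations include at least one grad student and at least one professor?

135

With no constraint there are C(11,3) = 165 possible selections.
Selections missing a whole group: no grad students → C(5,3) = 10; no professors → C(6,3) = 20.
Both groups omitted at once is impossible, so 165 − 30 = 135.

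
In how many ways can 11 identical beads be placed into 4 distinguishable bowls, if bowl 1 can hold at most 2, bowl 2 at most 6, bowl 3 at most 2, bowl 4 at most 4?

18

Without the upper bounds there are C(14,3) = 364 ways to split 11 among 4 bowls.
Subtract solutions that violate a single cap (substitute x_i' = x_i − (cap_i+1)): x_1 ≥ 3 gives C(11,3) = 165; x_2 ≥ 7 gives C(7,3) = 35; x_3 ≥ 3 gives C(11,3) = 165; x_4 ≥ 5 gives C(9,3) = 84. Together 449.
Add back pairs where two caps are both exceeded: 4 + 56 + 20 + 4 + 0 + 20 = 104.
Subtract triples: 0 + 0 + 1 + 0 = 1.
By inclusion–exclusion the count is 364 − 449 + 104 − 1 = 18.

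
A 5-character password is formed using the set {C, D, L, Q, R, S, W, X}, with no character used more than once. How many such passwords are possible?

With no repetition, fill the 5 characters in order: 8 choices, then 7, down to 4.
That product is 8 × 7 × 6 × 5 × 4 = 6720.

6720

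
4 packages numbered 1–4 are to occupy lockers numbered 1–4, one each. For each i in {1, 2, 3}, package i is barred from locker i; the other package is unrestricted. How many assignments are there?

Let Aᵢ (for i ∈ {1, 2, 3}) be the placements that put package i in its forbidden locker. Any j of these fix j positions, leaving (4−j)! ways to fill the rest, and there are C(3,j) ways to pick which j.
By inclusion–exclusion, the number of valid placements is Σ_{j=0}^{3} (−1)^j C(3,j)·(4−j)!.
Computing: 24 − 18 + 6 − 1 = 11.

11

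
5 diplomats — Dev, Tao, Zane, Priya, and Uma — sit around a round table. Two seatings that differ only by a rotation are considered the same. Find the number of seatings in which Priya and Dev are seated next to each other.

12

Treat {Priya, Dev} as one unit (2 internal orders) and seat the resulting 4 units around the table: (3)! circular arrangements.
So 2 × (3)! = 2 × 6 = 12.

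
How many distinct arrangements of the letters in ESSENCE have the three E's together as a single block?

Treat the 3 copies of E as a single block. The multiset to arrange is then {EEE, C, N, S, S}, 5 items in all.
That gives (5)!/(2!) = 60 arrangements.

60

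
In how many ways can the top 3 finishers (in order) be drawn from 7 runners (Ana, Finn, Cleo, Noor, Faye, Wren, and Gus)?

210

This is an ordered selection of 3 from 7: P(7,3).
That gives 7 × 6 × 5 = 210.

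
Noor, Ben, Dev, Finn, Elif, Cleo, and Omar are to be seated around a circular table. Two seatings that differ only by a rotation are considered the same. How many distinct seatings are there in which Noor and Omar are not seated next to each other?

480

All circular seatings of 7 people number (6)! = 720.
Seatings with Noor beside Omar: treat them as a block with 2 internal orders, giving 2 × (5)! = 240.
Subtracting, 720 − 240 = 480.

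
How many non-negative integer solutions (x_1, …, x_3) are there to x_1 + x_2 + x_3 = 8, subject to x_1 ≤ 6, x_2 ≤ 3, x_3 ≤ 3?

By stars and bars, unrestricted non-negative solutions to x_1+…+x_3 = 8 number C(8+2,2) = 45.
Subtract solutions that violate a single cap (substitute x_i' = x_i − (cap_i+1)): x_1 ≥ 7 gives C(3,2) = 3; x_2 ≥ 4 gives C(6,2) = 15; x_3 ≥ 4 gives C(6,2) = 15. Together 33.
Add back pairs where two caps are both exceeded: 0 + 0 + 1 = 1.
By inclusion–exclusion the count is 45 − 33 + 1 = 13.

13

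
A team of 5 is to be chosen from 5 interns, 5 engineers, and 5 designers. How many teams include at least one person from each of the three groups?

2250

With no constraint there are C(15,5) = 3003 possible selections.
Selections missing a whole group: no interns → C(10,5) = 252; no engineers → C(10,5) = 252; no designers → C(10,5) = 252.
Add back selections omitting two groups (i.e. drawn from a single group): C(5,5) + C(5,5) + C(5,5) = 3.
By inclusion–exclusion: 3003 − 756 + 3 = 2250.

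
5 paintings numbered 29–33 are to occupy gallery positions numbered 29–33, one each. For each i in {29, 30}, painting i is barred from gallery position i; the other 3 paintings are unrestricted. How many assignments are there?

Let Aᵢ (for i ∈ {29, 30}) be the placements that put painting i in its forbidden gallery position. Any j of these fix j positions, leaving (5−j)! ways to fill the rest, and there are C(2,j) ways to pick which j.
By inclusion–exclusion, the number of valid placements is Σ_{j=0}^{2} (−1)^j C(2,j)·(5−j)!.
Computing: 120 − 48 + 6 = 78.

78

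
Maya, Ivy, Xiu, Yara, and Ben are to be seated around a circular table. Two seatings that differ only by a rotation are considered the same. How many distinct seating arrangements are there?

Around a circle, 5 distinct people have 5!/5 = (4)! = 24 rotationally distinct seatings.

24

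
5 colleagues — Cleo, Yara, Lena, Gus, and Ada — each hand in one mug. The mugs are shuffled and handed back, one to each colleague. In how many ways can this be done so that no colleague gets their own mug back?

44

Count assignments avoiding every fixed point. For any j of the 5 colleagues fixed to their own mug, the other 5−j can be arranged in (5−j)! ways.
By inclusion–exclusion this is Σ_{j=0}^{5} (−1)^j C(5,j)·(5−j)!.
Computing: 120 − 120 + 60 − 20 + 5 − 1 = 44.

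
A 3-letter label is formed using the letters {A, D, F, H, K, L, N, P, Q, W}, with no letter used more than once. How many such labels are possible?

This is a permutation of 3 out of 10: P(10,3) = 10!/7!.
That product is 10 × 9 × 8 = 720.

720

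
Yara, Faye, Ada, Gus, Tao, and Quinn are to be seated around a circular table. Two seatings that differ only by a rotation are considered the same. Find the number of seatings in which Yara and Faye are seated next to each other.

Treat {Yara, Faye} as one unit (2 internal orders) and seat the resulting 5 units around the table: (4)! circular arrangements.
So 2 × (4)! = 2 × 24 = 48.

48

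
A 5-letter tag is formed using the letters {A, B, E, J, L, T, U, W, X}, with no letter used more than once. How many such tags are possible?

15120

Choose and order 5 of the 9 symbols: the first letter has 9 options, the next 8, and so on down to 5.
9 × 8 × 7 × 6 × 5 = 15120.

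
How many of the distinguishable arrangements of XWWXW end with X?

4

With the last slot taken by X, it remains to arrange the other 4 letters (WWXW).
Those 4 letters have W appearing 3 times, giving (4)!/(3!) = 4.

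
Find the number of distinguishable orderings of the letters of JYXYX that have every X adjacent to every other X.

12

Treat the 2 copies of X as a single block. The multiset to arrange is then {XX, J, Y, Y}, 4 items in all.
That gives (4)!/(2!) = 12 arrangements.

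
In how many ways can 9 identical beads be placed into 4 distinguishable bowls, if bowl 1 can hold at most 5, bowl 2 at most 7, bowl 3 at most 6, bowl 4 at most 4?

By stars and bars, unrestricted non-negative solutions to x_1+…+x_4 = 9 number C(9+3,3) = 220.
Subtract solutions that violate a single cap (substitute x_i' = x_i − (cap_i+1)): x_1 ≥ 6 gives C(6,3) = 20; x_2 ≥ 8 gives C(4,3) = 4; x_3 ≥ 7 gives C(5,3) = 10; x_4 ≥ 5 gives C(7,3) = 35. Together 69.
No two caps can be exceeded simultaneously, so the pair terms are all 0.
By inclusion–exclusion the count is 220 − 69 + 0 = 151.

151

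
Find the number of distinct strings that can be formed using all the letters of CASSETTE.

Letter multiplicities in CASSETTE: A×1, C×1, E×2, S×2, T×2.
So there are 8! / (2!·2!·2!) = 5040 distinguishable arrangements.

5040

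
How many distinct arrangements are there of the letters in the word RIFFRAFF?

Letter multiplicities in RIFFRAFF: A×1, F×4, I×1, R×2.
So there are 8! / (4!·2!) = 840 distinguishable arrangements.

840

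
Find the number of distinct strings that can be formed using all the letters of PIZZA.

Letter multiplicities in PIZZA: A×1, I×1, P×1, Z×2.
Dividing 5! = 120 by 2! = 2 for the repeated letters gives 60.

60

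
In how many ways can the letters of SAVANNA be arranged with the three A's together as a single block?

Treat the 3 copies of A as a single block. The multiset to arrange is then {AAA, N, N, S, V}, 5 items in all.
That gives (5)!/(2!) = 60 arrangements.

60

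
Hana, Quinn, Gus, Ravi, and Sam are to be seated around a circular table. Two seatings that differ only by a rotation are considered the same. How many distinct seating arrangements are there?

Seat Hana anywhere (absorbing the rotational symmetry), then permute the other 4: (4)! = 24.

24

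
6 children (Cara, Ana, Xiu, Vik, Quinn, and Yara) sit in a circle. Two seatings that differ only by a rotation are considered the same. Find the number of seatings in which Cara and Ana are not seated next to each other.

72

All circular seatings of 6 people number (5)! = 120.
Seatings with Cara beside Ana: treat them as a block with 2 internal orders, giving 2 × (4)! = 48.
Subtracting, 120 − 48 = 72.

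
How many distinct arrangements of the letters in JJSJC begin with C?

4

Fix C in the first position and arrange the remaining 4 letters.
Those 4 letters have J appearing 3 times, giving (4)!/(3!) = 4.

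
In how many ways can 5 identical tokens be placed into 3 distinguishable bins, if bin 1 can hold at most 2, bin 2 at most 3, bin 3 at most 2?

6

By stars and bars, unrestricted non-negative solutions to x_1+…+x_3 = 5 number C(5+2,2) = 21.
Subtract solutions that violate a single cap (substitute x_i' = x_i − (cap_i+1)): x_1 ≥ 3 gives C(4,2) = 6; x_2 ≥ 4 gives C(3,2) = 3; x_3 ≥ 3 gives C(4,2) = 6. Together 15.
No two caps can be exceeded simultaneously, so the pair terms are all 0.
By inclusion–exclusion the count is 21 − 15 + 0 = 6.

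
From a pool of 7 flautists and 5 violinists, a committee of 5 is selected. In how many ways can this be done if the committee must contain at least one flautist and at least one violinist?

770

Unrestricted: C(12,5) = 792 ways to pick any 5 of the 12.
Subtract selections that omit an entire group: no flautists → C(5,5) = 1; no violinists → C(7,5) = 21.
Both groups omitted at once is impossible, so 792 − 22 = 770.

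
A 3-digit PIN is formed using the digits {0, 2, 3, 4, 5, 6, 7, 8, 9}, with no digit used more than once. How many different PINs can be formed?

Choose and order 3 of the 9 symbols: the first digit has 9 options, the next 8, then 7.
9 × 8 × 7 = 504.

504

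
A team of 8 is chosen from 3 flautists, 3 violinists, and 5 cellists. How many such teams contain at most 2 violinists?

109

Split by how many violinists are chosen (0 through 2).
Sum: C(3,0)·C(8,8) + C(3,1)·C(8,7) + C(3,2)·C(8,6) = 1 + 24 + 84 = 109.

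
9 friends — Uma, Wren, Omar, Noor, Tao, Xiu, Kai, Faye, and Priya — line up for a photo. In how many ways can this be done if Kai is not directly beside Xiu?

There are 9! = 362880 arrangements in all. If Kai and Xiu are adjacent, merging them into one block gives 2·(8)! = 80640 arrangements.
Complementary counting: 362880 − 80640 = 282240.

282240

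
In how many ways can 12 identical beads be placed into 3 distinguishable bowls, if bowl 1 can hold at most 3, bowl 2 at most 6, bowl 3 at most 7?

14

Ignoring the caps, the number of non-negative solutions to x_1+…+x_3 = 12 is C(14,2) = 91.
Subtract solutions that violate a single cap (substitute x_i' = x_i − (cap_i+1)): x_1 ≥ 4 gives C(10,2) = 45; x_2 ≥ 7 gives C(7,2) = 21; x_3 ≥ 8 gives C(6,2) = 15. Together 81.
Add back pairs where two caps are both exceeded: 3 + 1 + 0 = 4.
By inclusion–exclusion the count is 91 − 81 + 4 = 14.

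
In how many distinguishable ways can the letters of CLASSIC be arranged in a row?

The 7 letters of CLASSIC have repeats: C appearing twice and S appearing twice.
Dividing 7! = 5040 by 2!·2! = 4 for the repeated letters gives 1260.

1260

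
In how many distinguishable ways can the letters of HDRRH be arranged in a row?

30

HDRRH has 5 letters with H appearing twice and R appearing twice.
Dividing 5! = 120 by 2!·2! = 4 for the repeated letters gives 30.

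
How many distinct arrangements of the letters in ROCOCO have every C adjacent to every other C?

20

Treat the 2 copies of C as a single block. The multiset to arrange is then {CC, O, O, O, R}, 5 items in all.
That gives (5)!/(3!) = 20 arrangements.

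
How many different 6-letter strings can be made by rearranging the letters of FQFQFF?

15

FQFQFF has 6 letters with F appearing 4 times and Q appearing twice.
The number of distinct arrangements is 6!/(4!·2!) = 720/48 = 15.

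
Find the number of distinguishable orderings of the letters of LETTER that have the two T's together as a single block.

60

Treat the 2 copies of T as a single block. The multiset to arrange is then {TT, E, E, L, R}, 5 items in all.
That gives (5)!/(2!) = 60 arrangements.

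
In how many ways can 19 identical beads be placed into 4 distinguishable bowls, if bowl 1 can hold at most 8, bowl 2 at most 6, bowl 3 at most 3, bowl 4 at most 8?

Ignoring the caps, the number of non-negative solutions to x_1+…+x_4 = 19 is C(22,3) = 1540.
Subtract solutions that violate a single cap (substitute x_i' = x_i − (cap_i+1)): x_1 ≥ 9 gives C(13,3) = 286; x_2 ≥ 7 gives C(15,3) = 455; x_3 ≥ 4 gives C(18,3) = 816; x_4 ≥ 9 gives C(13,3) = 286. Together 1843.
Add back pairs where two caps are both exceeded: 20 + 84 + 4 + 165 + 20 + 84 = 377.
By inclusion–exclusion the count is 1540 − 1843 + 377 = 74.

74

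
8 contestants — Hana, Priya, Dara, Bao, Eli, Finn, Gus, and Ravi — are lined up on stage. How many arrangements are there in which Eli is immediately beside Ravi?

10080

Glue Eli and Ravi into one block (2 internal orders), leaving 7 units to arrange in a row.
That gives 2 × 7! = 2 × 5040 = 10080.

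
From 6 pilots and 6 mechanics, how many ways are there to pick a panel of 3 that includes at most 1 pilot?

110

Split by how many pilots are chosen (0 through 1).
Sum: C(6,0)·C(6,3) + C(6,1)·C(6,2) = 20 + 90 = 110.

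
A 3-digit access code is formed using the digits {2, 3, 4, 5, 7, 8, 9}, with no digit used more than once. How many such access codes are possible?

This is a permutation of 3 out of 7: P(7,3) = 7!/4!.
7 × 6 × 5 = 210.

210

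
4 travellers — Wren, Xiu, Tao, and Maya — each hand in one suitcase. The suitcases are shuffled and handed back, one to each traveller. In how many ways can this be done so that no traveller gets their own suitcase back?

9

Let Aᵢ be the assignments in which traveller i gets their own suitcase. We want the size of the complement of A₁∪…∪A_4.
By inclusion–exclusion this is Σ_{j=0}^{4} (−1)^j C(4,j)·(4−j)!.
Computing: 24 − 24 + 12 − 4 + 1 = 9.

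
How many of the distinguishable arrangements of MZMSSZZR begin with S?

Fix S in the first position and arrange the remaining 7 letters.
Those 7 letters have M appearing twice and Z appearing 3 times, giving (7)!/(3!·2!) = 420.

420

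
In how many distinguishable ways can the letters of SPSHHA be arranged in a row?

180

The 6 letters of SPSHHA have repeats: H appearing twice and S appearing twice.
So there are 6! / (2!·2!) = 180 distinguishable arrangements.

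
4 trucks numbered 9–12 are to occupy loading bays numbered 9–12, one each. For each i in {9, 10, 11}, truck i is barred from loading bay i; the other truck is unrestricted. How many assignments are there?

11

Let Aᵢ (for i ∈ {9, 10, 11}) be the placements that put truck i in its forbidden loading bay. Any j of these fix j positions, leaving (4−j)! ways to fill the rest, and there are C(3,j) ways to pick which j.
By inclusion–exclusion, the number of valid placements is Σ_{j=0}^{3} (−1)^j C(3,j)·(4−j)!.
Computing: 24 − 18 + 6 − 1 = 11.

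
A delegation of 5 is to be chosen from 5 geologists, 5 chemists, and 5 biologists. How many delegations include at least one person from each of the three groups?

With no constraint there are C(15,5) = 3003 possible selections.
Selections missing a whole group: no geologists → C(10,5) = 252; no chemists → C(10,5) = 252; no biologists → C(10,5) = 252.
Add back selections omitting two groups (i.e. drawn from a single group): C(5,5) + C(5,5) + C(5,5) = 3.
By inclusion–exclusion: 3003 − 756 + 3 = 2250.

2250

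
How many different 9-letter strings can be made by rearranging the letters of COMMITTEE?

45360

The 9 letters of COMMITTEE have repeats: E appearing twice, M appearing twice, and T appearing twice.
The number of distinct arrangements is 9!/(2!·2!·2!) = 362880/8 = 45360.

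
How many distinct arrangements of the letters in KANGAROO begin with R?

1260

Fix R in the first position and arrange the remaining 7 letters.
Those 7 letters have A appearing twice and O appearing twice, giving (7)!/(2!·2!) = 1260.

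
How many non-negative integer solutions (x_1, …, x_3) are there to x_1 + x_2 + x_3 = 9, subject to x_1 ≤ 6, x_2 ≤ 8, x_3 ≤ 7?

Without the upper bounds there are C(11,2) = 55 ways to split 9 among 3 variables.
Subtract solutions that violate a single cap (substitute x_i' = x_i − (cap_i+1)): x_1 ≥ 7 gives C(4,2) = 6; x_2 ≥ 9 gives C(2,2) = 1; x_3 ≥ 8 gives C(3,2) = 3. Together 10.
No two caps can be exceeded simultaneously, so the pair terms are all 0.
By inclusion–exclusion the count is 55 − 10 + 0 = 45.

45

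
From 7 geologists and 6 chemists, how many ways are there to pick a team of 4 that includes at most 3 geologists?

680

Split by how many geologists are chosen (0 through 3).
Sum: C(7,0)·C(6,4) + C(7,1)·C(6,3) + C(7,2)·C(6,2) + C(7,3)·C(6,1) = 15 + 140 + 315 + 210 = 680.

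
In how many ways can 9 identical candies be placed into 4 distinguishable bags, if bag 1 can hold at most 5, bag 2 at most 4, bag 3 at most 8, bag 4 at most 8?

163

Without the upper bounds there are C(12,3) = 220 ways to split 9 among 4 bags.
Subtract solutions that violate a single cap (substitute x_i' = x_i − (cap_i+1)): x_1 ≥ 6 gives C(6,3) = 20; x_2 ≥ 5 gives C(7,3) = 35; x_3 ≥ 9 gives C(3,3) = 1; x_4 ≥ 9 gives C(3,3) = 1. Together 57.
No two caps can be exceeded simultaneously, so the pair terms are all 0.
By inclusion–exclusion the count is 220 − 57 + 0 = 163.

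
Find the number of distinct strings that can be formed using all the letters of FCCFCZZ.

The 7 letters of FCCFCZZ have repeats: C appearing 3 times, F appearing twice, and Z appearing twice.
The number of distinct arrangements is 7!/(3!·2!·2!) = 5040/24 = 210.

210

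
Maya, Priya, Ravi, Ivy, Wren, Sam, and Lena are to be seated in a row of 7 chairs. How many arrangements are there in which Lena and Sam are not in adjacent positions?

There are 7! = 5040 arrangements in all. If Lena and Sam are adjacent, merging them into one block gives 2·(6)! = 1440 arrangements.
Complementary counting: 5040 − 1440 = 3600.

3600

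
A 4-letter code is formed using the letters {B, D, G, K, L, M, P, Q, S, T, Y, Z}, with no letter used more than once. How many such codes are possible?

11880

With no repetition, fill the 4 letters in order: 12 choices, then 11, down to 9.
That product is 12 × 11 × 10 × 9 = 11880.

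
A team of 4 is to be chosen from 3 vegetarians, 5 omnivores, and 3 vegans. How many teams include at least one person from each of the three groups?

180

Unrestricted: C(11,4) = 330 ways to pick any 4 of the 11.
Subtract selections that omit an entire group: no vegetarians → C(8,4) = 70; no omnivores → C(6,4) = 15; no vegans → C(8,4) = 70.
Add back selections omitting two groups (i.e. drawn from a single group): C(3,4) + C(5,4) + C(3,4) = 5.
By inclusion–exclusion: 330 − 155 + 5 = 180.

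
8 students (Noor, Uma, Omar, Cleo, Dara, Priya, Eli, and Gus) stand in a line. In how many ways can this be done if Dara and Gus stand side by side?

Glue Dara and Gus into one block (2 internal orders), leaving 7 units to arrange in a row.
So the count is 2·(7)! = 10080.

10080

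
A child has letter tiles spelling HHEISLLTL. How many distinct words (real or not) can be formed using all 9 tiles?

30240

HHEISLLTL has 9 letters with H appearing twice and L appearing 3 times.
So there are 9! / (3!·2!) = 30240 distinguishable arrangements.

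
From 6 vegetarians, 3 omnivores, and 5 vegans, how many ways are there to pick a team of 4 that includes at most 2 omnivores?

990

Split by how many omnivores are chosen (0 through 2).
Sum: C(3,0)·C(11,4) + C(3,1)·C(11,3) + C(3,2)·C(11,2) = 330 + 495 + 165 = 990.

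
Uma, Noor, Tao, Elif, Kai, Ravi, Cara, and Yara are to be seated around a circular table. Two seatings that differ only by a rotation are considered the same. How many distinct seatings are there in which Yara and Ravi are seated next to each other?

Treat {Yara, Ravi} as one unit (2 internal orders) and seat the resulting 7 units around the table: (6)! circular arrangements.
So 2 × (6)! = 2 × 720 = 1440.

1440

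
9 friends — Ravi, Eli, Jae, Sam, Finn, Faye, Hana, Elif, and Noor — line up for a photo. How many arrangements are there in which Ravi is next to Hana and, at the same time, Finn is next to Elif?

20160

Treat {Ravi,Hana} as one block (2 orders) and {Finn,Elif} as another (2 orders).
That leaves 7 units to arrange: 2 × 2 × 7! = 4 × 5040 = 20160.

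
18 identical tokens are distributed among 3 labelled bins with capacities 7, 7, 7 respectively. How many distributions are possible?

10

Ignoring the caps, the number of non-negative solutions to x_1+…+x_3 = 18 is C(20,2) = 190.
Subtract solutions that violate a single cap (substitute x_i' = x_i − (cap_i+1)): x_1 ≥ 8 gives C(12,2) = 66; x_2 ≥ 8 gives C(12,2) = 66; x_3 ≥ 8 gives C(12,2) = 66. Together 198.
Add back pairs where two caps are both exceeded: 6 + 6 + 6 = 18.
By inclusion–exclusion the count is 190 − 198 + 18 = 10.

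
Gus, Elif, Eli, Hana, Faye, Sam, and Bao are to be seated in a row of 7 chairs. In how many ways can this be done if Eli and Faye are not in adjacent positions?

Of the 7! = 5040 arrangements, those with Eli and Faye adjacent number 2 × 6! = 1440 (treat the pair as a block with 2 internal orders).
So 5040 − 1440 = 3600 arrangements keep them apart.

3600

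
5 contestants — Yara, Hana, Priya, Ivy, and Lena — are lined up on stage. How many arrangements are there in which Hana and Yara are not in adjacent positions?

72

Of the 5! = 120 arrangements, those with Hana and Yara adjacent number 2 × 4! = 48 (treat the pair as a block with 2 internal orders).
Complementary counting: 120 − 48 = 72.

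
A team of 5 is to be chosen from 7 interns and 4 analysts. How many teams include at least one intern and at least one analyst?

441

Total 5-person selections from all 11: C(11,5) = 462.
Subtract selections that omit an entire group: no interns → C(4,5) = 0; no analysts → C(7,5) = 21.
Both groups omitted at once is impossible, so 462 − 21 = 441.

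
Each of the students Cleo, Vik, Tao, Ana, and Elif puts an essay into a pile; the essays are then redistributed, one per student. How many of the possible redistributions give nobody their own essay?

Let Aᵢ be the assignments in which student i gets their own essay. We want the size of the complement of A₁∪…∪A_5.
By inclusion–exclusion this is Σ_{j=0}^{5} (−1)^j C(5,j)·(5−j)!.
Computing: 120 − 120 + 60 − 20 + 5 − 1 = 44.

44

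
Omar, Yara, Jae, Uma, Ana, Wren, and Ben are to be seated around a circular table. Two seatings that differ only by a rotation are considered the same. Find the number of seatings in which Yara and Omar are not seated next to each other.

480

All circular seatings of 7 people number (6)! = 720.
Seatings with Yara beside Omar: treat them as a block with 2 internal orders, giving 2 × (5)! = 240.
Subtracting, 720 − 240 = 480.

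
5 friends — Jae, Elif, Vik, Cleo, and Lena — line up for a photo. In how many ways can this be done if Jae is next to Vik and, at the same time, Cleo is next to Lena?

24

Treat {Jae,Vik} as one block (2 orders) and {Cleo,Lena} as another (2 orders).
That leaves 3 units to arrange: 2 × 2 × 3! = 4 × 6 = 24.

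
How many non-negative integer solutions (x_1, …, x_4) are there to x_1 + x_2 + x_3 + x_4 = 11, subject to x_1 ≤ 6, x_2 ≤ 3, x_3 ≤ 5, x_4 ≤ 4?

By stars and bars, unrestricted non-negative solutions to x_1+…+x_4 = 11 number C(11+3,3) = 364.
Subtract solutions that violate a single cap (substitute x_i' = x_i − (cap_i+1)): x_1 ≥ 7 gives C(7,3) = 35; x_2 ≥ 4 gives C(10,3) = 120; x_3 ≥ 6 gives C(8,3) = 56; x_4 ≥ 5 gives C(9,3) = 84. Together 295.
Add back pairs where two caps are both exceeded: 1 + 0 + 0 + 4 + 10 + 1 = 16.
By inclusion–exclusion the count is 364 − 295 + 16 = 85.

85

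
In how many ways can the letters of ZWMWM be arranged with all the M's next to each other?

12

Treat the 2 copies of M as a single block. The multiset to arrange is then {MM, W, W, Z}, 4 items in all.
That gives (4)!/(2!) = 12 arrangements.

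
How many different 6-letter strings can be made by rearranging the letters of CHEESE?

120

The 6 letters of CHEESE have repeats: E appearing 3 times.
Dividing 6! = 720 by 3! = 6 for the repeated letters gives 120.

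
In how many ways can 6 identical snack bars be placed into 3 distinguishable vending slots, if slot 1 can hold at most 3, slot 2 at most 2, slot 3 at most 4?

9

Ignoring the caps, the number of non-negative solutions to x_1+…+x_3 = 6 is C(8,2) = 28.
Subtract solutions that violate a single cap (substitute x_i' = x_i − (cap_i+1)): x_1 ≥ 4 gives C(4,2) = 6; x_2 ≥ 3 gives C(5,2) = 10; x_3 ≥ 5 gives C(3,2) = 3. Together 19.
No two caps can be exceeded simultaneously, so the pair terms are all 0.
By inclusion–exclusion the count is 28 − 19 + 0 = 9.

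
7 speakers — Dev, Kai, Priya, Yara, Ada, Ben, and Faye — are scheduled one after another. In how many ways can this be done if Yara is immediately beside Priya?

1440

Treat {Yara, Priya} as a single unit. There are 6 units to order, and the pair itself can be ordered 2 ways.
So the count is 2·(6)! = 1440.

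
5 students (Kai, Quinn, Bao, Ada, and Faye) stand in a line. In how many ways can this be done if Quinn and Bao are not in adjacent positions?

72

Of the 5! = 120 arrangements, those with Quinn and Bao adjacent number 2 × 4! = 48 (treat the pair as a block with 2 internal orders).
So 120 − 48 = 72 arrangements keep them apart.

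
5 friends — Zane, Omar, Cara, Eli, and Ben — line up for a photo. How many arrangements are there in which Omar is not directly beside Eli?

72

Of the 5! = 120 arrangements, those with Omar and Eli adjacent number 2 × 4! = 48 (treat the pair as a block with 2 internal orders).
So 120 − 48 = 72 arrangements keep them apart.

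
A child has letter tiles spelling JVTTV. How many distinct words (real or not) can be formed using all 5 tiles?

The 5 letters of JVTTV have repeats: T appearing twice and V appearing twice.
The number of distinct arrangements is 5!/(2!·2!) = 120/4 = 30.

30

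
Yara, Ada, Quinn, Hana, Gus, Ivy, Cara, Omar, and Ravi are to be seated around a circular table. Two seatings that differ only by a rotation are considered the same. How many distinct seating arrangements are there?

Around a circle, 9 distinct people have 9!/9 = (8)! = 40320 rotationally distinct seatings.

40320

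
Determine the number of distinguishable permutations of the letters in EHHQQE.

Letter multiplicities in EHHQQE: E×2, H×2, Q×2.
The number of distinct arrangements is 6!/(2!·2!·2!) = 720/8 = 90.

90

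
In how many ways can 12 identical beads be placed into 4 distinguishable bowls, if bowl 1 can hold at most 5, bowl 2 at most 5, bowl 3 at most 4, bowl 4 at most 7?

141

Without the upper bounds there are C(15,3) = 455 ways to split 12 among 4 bowls.
Subtract solutions that violate a single cap (substitute x_i' = x_i − (cap_i+1)): x_1 ≥ 6 gives C(9,3) = 84; x_2 ≥ 6 gives C(9,3) = 84; x_3 ≥ 5 gives C(10,3) = 120; x_4 ≥ 8 gives C(7,3) = 35. Together 323.
Add back pairs where two caps are both exceeded: 1 + 4 + 0 + 4 + 0 + 0 = 9.
By inclusion–exclusion the count is 455 − 323 + 9 = 141.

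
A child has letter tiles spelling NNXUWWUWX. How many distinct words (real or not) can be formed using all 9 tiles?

The 9 letters of NNXUWWUWX have repeats: N appearing twice, U appearing twice, W appearing 3 times, and X appearing twice.
So there are 9! / (3!·2!·2!·2!) = 7560 distinguishable arrangements.

7560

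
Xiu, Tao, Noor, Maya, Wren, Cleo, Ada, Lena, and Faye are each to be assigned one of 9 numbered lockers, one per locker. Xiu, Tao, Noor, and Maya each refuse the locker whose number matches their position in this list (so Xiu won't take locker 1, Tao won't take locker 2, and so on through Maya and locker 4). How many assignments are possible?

Let Aᵢ (for 1 ≤ i ≤ 4) be the placements that put person i in their forbidden locker. Any j of these fix j positions, leaving (9−j)! ways to fill the rest, and there are C(4,j) ways to pick which j.
By inclusion–exclusion, the number of valid placements is Σ_{j=0}^{4} (−1)^j C(4,j)·(9−j)!.
Computing: 362880 − 161280 + 30240 − 2880 + 120 = 229080.

229080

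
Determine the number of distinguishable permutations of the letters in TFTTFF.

20

The 6 letters of TFTTFF have repeats: F appearing 3 times and T appearing 3 times.
Dividing 6! = 720 by 3!·3! = 36 for the repeated letters gives 20.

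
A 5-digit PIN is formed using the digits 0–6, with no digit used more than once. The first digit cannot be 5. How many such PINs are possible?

The first digit has 7−1 = 6 choices (anything except 5).
The remaining 4 digits are filled from the other 6 symbols without repetition: 6 × 5 × 4 × 3 = 360.
Total: 6 × 360 = 2160.

2160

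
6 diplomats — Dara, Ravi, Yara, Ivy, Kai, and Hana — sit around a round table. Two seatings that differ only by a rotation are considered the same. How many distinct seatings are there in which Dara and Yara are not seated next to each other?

72

All circular seatings of 6 people number (5)! = 120.
Seatings with Dara beside Yara: treat them as a block with 2 internal orders, giving 2 × (4)! = 48.
Subtracting, 120 − 48 = 72.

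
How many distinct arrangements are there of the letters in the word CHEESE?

Letter multiplicities in CHEESE: C×1, E×3, H×1, S×1.
Dividing 6! = 720 by 3! = 6 for the repeated letters gives 120.

120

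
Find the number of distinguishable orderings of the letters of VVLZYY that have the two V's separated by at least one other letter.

120

There are 6!/(2!·2!) = 180 arrangements of VVLZYY in total.
Arrangements with the V's together: treat VV as one letter, giving (5)!/(2!) = 60.
Hence 180 − 60 = 120.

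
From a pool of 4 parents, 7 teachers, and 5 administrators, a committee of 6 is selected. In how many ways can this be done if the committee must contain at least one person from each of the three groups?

6545

With no constraint there are C(16,6) = 8008 possible selections.
Subtract selections that omit an entire group: no parents → C(12,6) = 924; no teachers → C(9,6) = 84; no administrators → C(11,6) = 462.
Add back selections omitting two groups (i.e. drawn from a single group): C(4,6) + C(7,6) + C(5,6) = 7.
By inclusion–exclusion: 8008 − 1470 + 7 = 6545.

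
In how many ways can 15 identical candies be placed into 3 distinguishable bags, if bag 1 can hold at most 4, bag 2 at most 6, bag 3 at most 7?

Ignoring the caps, the number of non-negative solutions to x_1+…+x_3 = 15 is C(17,2) = 136.
Subtract solutions that violate a single cap (substitute x_i' = x_i − (cap_i+1)): x_1 ≥ 5 gives C(12,2) = 66; x_2 ≥ 7 gives C(10,2) = 45; x_3 ≥ 8 gives C(9,2) = 36. Together 147.
Add back pairs where two caps are both exceeded: 10 + 6 + 1 = 17.
By inclusion–exclusion the count is 136 − 147 + 17 = 6.

6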